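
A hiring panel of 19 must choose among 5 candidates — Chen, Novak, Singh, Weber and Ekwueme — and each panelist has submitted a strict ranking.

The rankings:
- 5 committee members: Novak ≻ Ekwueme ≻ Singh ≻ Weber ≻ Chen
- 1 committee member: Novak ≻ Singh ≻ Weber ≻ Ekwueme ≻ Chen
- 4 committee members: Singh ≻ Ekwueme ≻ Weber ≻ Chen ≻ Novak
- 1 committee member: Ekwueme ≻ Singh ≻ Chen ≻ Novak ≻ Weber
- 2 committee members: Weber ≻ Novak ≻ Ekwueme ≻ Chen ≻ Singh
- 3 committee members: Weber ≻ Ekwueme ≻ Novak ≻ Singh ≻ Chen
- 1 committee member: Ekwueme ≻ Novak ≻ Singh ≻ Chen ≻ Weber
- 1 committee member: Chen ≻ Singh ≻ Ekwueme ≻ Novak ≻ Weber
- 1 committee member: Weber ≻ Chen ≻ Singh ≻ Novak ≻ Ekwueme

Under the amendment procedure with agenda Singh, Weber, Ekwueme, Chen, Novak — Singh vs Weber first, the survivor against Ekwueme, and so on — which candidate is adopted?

Round 1: Singh vs Weber — 13–6, Singh advances.
Round 2: Singh vs Ekwueme — 7–12, Ekwueme advances.
Round 3: Ekwueme vs Chen — 17–2, Ekwueme advances.
Round 4: Ekwueme vs Novak — 10–9, Ekwueme advances.
The agenda winner is Ekwueme.

Ekwueme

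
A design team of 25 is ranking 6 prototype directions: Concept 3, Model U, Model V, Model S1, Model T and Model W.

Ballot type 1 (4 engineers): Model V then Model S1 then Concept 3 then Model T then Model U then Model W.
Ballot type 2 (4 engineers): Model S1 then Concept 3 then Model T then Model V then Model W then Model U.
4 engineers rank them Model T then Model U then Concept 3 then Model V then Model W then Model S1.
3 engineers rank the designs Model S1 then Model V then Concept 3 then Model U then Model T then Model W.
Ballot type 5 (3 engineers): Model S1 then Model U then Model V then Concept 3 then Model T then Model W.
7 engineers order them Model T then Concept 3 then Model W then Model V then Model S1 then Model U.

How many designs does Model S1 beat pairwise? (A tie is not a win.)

4

Model S1 against each rival (25 engineers):
Model S1 vs Concept 3: Model S1, 14–11.
Model S1 vs Model U: 21 to 4, Model S1.
Model S1 vs Model V: 10 to 15, Model V.
Model S1 vs Model T: Model S1 is ranked higher on 4+4+3+3 = 14 ballots, Model T on 11. Model S1 wins 14–11.
Model S1–Model W: Model S1 14–11.
Model S1 beats Concept 3, Model U, Model T, Model W; loses to Model V — 4 pairwise wins.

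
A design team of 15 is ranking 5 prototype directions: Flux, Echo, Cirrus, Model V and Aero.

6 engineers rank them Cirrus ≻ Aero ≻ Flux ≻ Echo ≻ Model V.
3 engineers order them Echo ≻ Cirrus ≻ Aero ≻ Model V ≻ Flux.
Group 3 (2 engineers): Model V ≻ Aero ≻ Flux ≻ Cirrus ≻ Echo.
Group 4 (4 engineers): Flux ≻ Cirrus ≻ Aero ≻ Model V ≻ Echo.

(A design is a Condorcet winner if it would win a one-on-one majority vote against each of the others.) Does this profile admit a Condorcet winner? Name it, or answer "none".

Head-to-head results (15 engineers):
Flux–Echo: Flux 12–3.
Flux vs Cirrus: Cirrus wins 9–6.
Flux–Model V: Flux 10–5.
Flux vs Aero: Aero wins 11–4.
Echo–Cirrus: Cirrus 12–3.
Echo–Model V: Echo 9–6.
Echo vs Aero: Aero, 12–3.
Cirrus vs Model V: Cirrus, 13–2.
Cirrus–Aero: Cirrus 13–2.
Model V–Aero: Aero 13–2.
Cirrus defeats every rival head-to-head and is the Condorcet winner.

Cirrus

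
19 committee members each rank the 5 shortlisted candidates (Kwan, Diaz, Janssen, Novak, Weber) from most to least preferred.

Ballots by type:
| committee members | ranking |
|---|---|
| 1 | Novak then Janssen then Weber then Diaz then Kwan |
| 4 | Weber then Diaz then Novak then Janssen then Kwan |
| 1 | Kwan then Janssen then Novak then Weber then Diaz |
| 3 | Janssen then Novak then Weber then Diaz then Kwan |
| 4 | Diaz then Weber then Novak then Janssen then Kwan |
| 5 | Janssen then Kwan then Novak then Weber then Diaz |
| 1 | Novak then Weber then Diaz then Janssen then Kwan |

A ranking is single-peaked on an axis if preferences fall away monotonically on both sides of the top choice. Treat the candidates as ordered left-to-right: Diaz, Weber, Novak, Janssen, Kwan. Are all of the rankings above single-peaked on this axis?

Axis positions: Diaz=1, Weber=2, Novak=3, Janssen=4, Kwan=5.
Type 1 (peak Novak at position 3): ranking walks positions 3-4-2-1-5, expanding outward from the peak — single-peaked.
Type 2 (peak Weber at position 2): ranking walks positions 2-1-3-4-5, expanding outward from the peak — single-peaked.
Type 3 (peak Kwan at position 5): ranking walks positions 5-4-3-2-1, expanding outward from the peak — single-peaked.
Type 4 (peak Janssen at position 4): ranking walks positions 4-3-2-1-5, expanding outward from the peak — single-peaked.
Type 5 (peak Diaz at position 1): ranking walks positions 1-2-3-4-5, expanding outward from the peak — single-peaked.
Type 6 (peak Janssen at position 4): ranking walks positions 4-5-3-2-1, expanding outward from the peak — single-peaked.
Type 7 (peak Novak at position 3): ranking walks positions 3-2-1-4-5, expanding outward from the peak — single-peaked.
Every ranking is single-peaked on this axis.

yes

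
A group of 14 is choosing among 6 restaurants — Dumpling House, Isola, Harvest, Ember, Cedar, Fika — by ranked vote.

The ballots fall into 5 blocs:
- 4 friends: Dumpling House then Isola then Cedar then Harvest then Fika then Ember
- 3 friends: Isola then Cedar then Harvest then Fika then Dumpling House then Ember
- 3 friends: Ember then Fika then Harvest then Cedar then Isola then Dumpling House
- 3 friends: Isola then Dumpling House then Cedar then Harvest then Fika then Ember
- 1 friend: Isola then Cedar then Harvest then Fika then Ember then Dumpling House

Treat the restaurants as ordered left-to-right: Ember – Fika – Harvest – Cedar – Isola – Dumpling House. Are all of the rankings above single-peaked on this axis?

Axis positions: Ember=1, Fika=2, Harvest=3, Cedar=4, Isola=5, Dumpling House=6.
Bloc 1 (peak Dumpling House at position 6): ranking walks positions 6-5-4-3-2-1, expanding outward from the peak — single-peaked.
Bloc 2 (peak Isola at position 5): ranking walks positions 5-4-3-2-6-1, expanding outward from the peak — single-peaked.
Bloc 3 (peak Ember at position 1): ranking walks positions 1-2-3-4-5-6, expanding outward from the peak — single-peaked.
Bloc 4 (peak Isola at position 5): ranking walks positions 5-6-4-3-2-1, expanding outward from the peak — single-peaked.
Bloc 5 (peak Isola at position 5): ranking walks positions 5-4-3-2-1-6, expanding outward from the peak — single-peaked.
Every ranking is single-peaked on this axis.

yes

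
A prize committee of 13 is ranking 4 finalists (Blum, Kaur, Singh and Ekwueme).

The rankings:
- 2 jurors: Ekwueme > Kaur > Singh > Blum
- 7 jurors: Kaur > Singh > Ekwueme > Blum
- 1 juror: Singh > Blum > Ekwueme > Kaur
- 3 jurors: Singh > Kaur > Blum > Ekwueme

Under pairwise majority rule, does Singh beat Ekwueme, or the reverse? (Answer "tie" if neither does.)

Ballots ranking Singh above Ekwueme: 7 + 1 + 3 = 11.
Ballots ranking Ekwueme above Singh: 13 − 11 = 2.
Singh wins the head-to-head 11–2.

Singh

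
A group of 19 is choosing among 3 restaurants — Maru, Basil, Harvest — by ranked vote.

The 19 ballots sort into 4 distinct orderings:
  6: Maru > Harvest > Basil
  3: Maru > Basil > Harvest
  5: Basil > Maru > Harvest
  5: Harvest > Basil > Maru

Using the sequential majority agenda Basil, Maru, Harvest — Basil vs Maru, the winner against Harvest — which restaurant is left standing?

Round 1: Basil vs Maru — 10–9, Basil advances.
Round 2: Basil vs Harvest — 8–11, Harvest advances.
The agenda winner is Harvest.

Harvest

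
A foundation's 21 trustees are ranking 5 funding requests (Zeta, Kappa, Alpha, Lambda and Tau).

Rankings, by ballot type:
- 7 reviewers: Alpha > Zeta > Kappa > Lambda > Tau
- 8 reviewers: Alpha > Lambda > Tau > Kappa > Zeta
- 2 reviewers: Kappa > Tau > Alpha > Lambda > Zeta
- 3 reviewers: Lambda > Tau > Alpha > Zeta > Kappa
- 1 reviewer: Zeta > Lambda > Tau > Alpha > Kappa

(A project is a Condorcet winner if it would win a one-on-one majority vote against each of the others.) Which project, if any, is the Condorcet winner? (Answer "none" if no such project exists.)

Alpha

Check each pair by majority over 21 ballots:
Zeta vs Kappa: Zeta, 11–10.
Zeta vs Alpha: Zeta preferred on 1 ballot; Alpha wins 20–1.
Zeta–Lambda: Lambda 13–8.
Zeta vs Tau: Zeta is ranked higher on 7+1 = 8 ballots, Tau on 13. Tau wins 13–8.
Kappa vs Alpha: Kappa preferred on 2 ballots; Alpha wins 19–2.
Kappa vs Lambda: Lambda wins 12–9.
Kappa–Tau: Tau 12–9.
Alpha vs Lambda: 7+8+2 = 17 for Alpha, 4 for Lambda — Alpha by 17–4.
Alpha vs Tau: Alpha, 15–6.
Lambda vs Tau: Lambda is ranked higher on 7+8+3+1 = 19 ballots, Tau on 2. Lambda wins 19–2.
Alpha wins every pairwise contest, so Alpha is the Condorcet winner.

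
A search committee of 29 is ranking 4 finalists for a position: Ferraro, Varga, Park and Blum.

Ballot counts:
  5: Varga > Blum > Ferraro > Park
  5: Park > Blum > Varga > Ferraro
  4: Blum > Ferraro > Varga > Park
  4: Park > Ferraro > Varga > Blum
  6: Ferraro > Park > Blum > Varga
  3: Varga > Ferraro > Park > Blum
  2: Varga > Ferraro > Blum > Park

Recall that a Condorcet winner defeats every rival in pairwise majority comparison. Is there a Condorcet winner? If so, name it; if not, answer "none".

Head-to-head results (29 committee members):
Ferraro vs Varga: Ferraro preferred on 4+4+6 = 14 ballots; Varga wins 15–14.
Ferraro vs Park: 5+4+6+3+2 = 20 for Ferraro, 9 for Park — Ferraro by 20–9.
Ferraro vs Blum: Ferraro is ranked higher on 4+6+3+2 = 15 ballots, Blum on 14. Ferraro wins 15–14.
Varga vs Park: Varga is ranked higher on 5+4+3+2 = 14 ballots, Park on 15. Park wins 15–14.
Varga vs Blum: Varga preferred on 5+4+3+2 = 14 ballots; Blum wins 15–14.
Park vs Blum: Park is ranked higher on 5+4+6+3 = 18 ballots, Blum on 11. Park wins 18–11.
Every candidate loses at least once (Ferraro loses to Varga; Varga loses to Park; Park loses to Ferraro; Blum loses to Ferraro). The majority relation contains the cycle Ferraro beats Park beats Varga beats Ferraro, so there is no Condorcet winner.

none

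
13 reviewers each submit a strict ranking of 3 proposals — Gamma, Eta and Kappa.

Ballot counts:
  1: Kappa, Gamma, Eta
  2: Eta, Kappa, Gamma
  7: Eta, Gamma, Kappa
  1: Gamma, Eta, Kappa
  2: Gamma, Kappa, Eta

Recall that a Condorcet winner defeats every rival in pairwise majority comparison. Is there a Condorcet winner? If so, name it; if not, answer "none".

Check each pair by majority over 13 ballots:
Gamma vs Eta: 4 to 9, Eta.
Gamma vs Kappa: Gamma preferred on 7+1+2 = 10 ballots; Gamma wins 10–3.
Eta vs Kappa: Eta preferred on 2+7+1 = 10 ballots; Eta wins 10–3.
Only Eta has no losses; Eta is the Condorcet winner.

Eta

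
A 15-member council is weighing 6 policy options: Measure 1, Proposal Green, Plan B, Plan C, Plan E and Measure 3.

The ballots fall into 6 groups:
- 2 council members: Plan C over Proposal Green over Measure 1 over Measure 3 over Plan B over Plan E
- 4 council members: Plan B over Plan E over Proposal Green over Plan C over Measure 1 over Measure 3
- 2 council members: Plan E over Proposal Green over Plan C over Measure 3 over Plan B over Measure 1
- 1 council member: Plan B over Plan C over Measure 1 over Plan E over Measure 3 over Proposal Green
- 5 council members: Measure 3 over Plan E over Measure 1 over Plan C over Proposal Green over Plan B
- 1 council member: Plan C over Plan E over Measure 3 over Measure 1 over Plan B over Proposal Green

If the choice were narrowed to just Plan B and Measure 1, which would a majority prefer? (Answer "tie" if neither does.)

Ballots ranking Plan B above Measure 1: 4 + 2 + 1 = 7.
Ballots ranking Measure 1 above Plan B: 15 − 7 = 8.
Measure 1 wins the head-to-head 8–7.

Measure 1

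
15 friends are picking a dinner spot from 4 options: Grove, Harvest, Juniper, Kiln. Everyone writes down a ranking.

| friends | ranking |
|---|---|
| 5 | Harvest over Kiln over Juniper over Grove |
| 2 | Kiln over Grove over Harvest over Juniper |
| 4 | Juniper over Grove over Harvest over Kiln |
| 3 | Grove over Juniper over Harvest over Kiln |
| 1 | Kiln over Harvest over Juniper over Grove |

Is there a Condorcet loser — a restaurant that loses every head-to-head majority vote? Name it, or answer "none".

Head-to-head results (15 friends):
Grove vs Harvest: 2+4+3 = 9 for Grove, 6 for Harvest — Grove by 9–6.
Grove–Juniper: Juniper 10–5.
Grove vs Kiln: Grove is ranked higher on 4+3 = 7 ballots, Kiln on 8. Kiln wins 8–7.
Harvest vs Juniper: Harvest, 8–7.
Harvest vs Kiln: Harvest wins 12–3.
Juniper vs Kiln: 7 to 8, Kiln.
Each restaurant has at least one pairwise win (Grove beats Harvest; Harvest beats Juniper; Juniper beats Grove; Kiln beats Grove) — no Condorcet loser.

none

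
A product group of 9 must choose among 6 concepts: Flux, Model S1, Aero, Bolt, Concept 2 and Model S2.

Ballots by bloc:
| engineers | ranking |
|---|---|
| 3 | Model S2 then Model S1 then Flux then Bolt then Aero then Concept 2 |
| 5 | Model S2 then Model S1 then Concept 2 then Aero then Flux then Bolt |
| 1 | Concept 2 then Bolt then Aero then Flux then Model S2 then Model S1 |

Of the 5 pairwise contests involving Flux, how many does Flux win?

Flux against each rival (9 engineers):
Flux vs Model S1: Model S1 wins 8–1.
Flux vs Aero: Aero wins 6–3.
Flux vs Bolt: Flux is ranked higher on 3+5 = 8 ballots, Bolt on 1. Flux wins 8–1.
Flux vs Concept 2: Concept 2, 6–3.
Flux–Model S2: Model S2 8–1.
Flux beats Bolt; loses to Model S1, Aero, Concept 2, Model S2 — 1 pairwise win.

1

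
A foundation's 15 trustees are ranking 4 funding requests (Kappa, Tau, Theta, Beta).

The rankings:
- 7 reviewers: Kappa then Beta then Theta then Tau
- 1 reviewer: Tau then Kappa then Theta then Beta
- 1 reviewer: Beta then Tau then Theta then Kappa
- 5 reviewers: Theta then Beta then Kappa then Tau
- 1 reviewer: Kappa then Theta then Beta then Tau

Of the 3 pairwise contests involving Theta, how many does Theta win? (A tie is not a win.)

1

Theta against each rival (15 reviewers):
Theta vs Kappa: Kappa, 9–6.
Theta vs Tau: Theta is ranked higher on 7+5+1 = 13 ballots, Tau on 2. Theta wins 13–2.
Theta vs Beta: Beta, 8–7.
Theta beats Tau; loses to Kappa, Beta — 1 pairwise win.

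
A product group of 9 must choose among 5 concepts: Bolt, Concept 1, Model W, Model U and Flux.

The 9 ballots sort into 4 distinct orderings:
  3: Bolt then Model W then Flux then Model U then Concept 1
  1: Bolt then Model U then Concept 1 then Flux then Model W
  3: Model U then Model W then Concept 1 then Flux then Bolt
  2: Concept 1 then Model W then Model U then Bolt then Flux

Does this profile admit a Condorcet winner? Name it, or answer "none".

Model W

Pairwise majorities:
Bolt vs Concept 1: Bolt preferred on 3+1 = 4 ballots; Concept 1 wins 5–4.
Bolt vs Model W: 3+1 = 4 for Bolt, 5 for Model W — Model W by 5–4.
Bolt vs Model U: Bolt preferred on 3+1 = 4 ballots; Model U wins 5–4.
Bolt vs Flux: Bolt preferred on 3+1+2 = 6 ballots; Bolt wins 6–3.
Concept 1 vs Model W: 1+2 = 3 for Concept 1, 6 for Model W — Model W by 6–3.
Concept 1 vs Model U: Concept 1 is ranked higher on 2 ballots, Model U on 7. Model U wins 7–2.
Concept 1 vs Flux: Concept 1 preferred on 1+3+2 = 6 ballots; Concept 1 wins 6–3.
Model W vs Model U: Model W is ranked higher on 3+2 = 5 ballots, Model U on 4. Model W wins 5–4.
Model W vs Flux: 8 to 1, Model W.
Model U vs Flux: Model U preferred on 1+3+2 = 6 ballots; Model U wins 6–3.
Model W beats each of Bolt, Concept 1, Model U, Flux — Model W is the Condorcet winner.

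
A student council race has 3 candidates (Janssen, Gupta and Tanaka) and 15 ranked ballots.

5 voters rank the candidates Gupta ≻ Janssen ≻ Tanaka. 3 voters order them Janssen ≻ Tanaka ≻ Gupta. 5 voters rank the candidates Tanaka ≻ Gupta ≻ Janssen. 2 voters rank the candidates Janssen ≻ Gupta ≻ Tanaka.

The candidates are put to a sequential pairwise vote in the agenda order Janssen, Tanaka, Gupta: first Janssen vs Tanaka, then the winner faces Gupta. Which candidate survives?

Gupta

Round 1: Janssen vs Tanaka — 10–5, Janssen advances.
Round 2: Janssen vs Gupta — 5–10, Gupta advances.
The agenda winner is Gupta.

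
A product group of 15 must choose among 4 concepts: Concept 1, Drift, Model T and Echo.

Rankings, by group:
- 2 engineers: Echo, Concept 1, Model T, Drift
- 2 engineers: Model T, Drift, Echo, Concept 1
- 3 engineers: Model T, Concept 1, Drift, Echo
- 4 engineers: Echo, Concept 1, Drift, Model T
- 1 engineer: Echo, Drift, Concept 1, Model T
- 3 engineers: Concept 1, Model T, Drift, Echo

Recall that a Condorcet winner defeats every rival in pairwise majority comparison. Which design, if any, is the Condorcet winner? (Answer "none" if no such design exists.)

Head-to-head results (15 engineers):
Concept 1 vs Drift: 2+3+4+3 = 12 for Concept 1, 3 for Drift — Concept 1 by 12–3.
Concept 1 vs Model T: Concept 1 is ranked higher on 2+4+1+3 = 10 ballots, Model T on 5. Concept 1 wins 10–5.
Concept 1 vs Echo: 6 to 9, Echo.
Drift–Model T: Model T 10–5.
Drift vs Echo: Drift, 8–7.
Model T–Echo: Model T 8–7.
Each design drops at least one matchup (Concept 1 loses to Echo; Drift loses to Concept 1; Model T loses to Concept 1; Echo loses to Drift); the cycle Concept 1 → Drift → Echo → Concept 1 rules out a Condorcet winner.

none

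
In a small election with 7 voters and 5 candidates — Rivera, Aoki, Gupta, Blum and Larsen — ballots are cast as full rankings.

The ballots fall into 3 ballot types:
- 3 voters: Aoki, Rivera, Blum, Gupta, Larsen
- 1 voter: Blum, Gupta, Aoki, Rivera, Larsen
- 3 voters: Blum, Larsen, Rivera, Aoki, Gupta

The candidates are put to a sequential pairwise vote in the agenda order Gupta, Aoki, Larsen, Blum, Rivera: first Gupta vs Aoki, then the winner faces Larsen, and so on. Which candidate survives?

Round 1: Gupta vs Aoki — 1–6, Aoki advances.
Round 2: Aoki vs Larsen — 4–3, Aoki advances.
Round 3: Aoki vs Blum — 3–4, Blum advances.
Round 4: Blum vs Rivera — 4–3, Blum advances.
Blum survives the agenda.

Blum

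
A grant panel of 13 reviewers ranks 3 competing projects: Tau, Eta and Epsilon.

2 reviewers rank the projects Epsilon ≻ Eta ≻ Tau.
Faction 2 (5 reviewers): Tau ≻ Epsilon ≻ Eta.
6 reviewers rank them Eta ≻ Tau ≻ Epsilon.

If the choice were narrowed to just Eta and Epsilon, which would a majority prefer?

Ballots ranking Eta above Epsilon: 6.
Ballots ranking Epsilon above Eta: 13 − 6 = 7.
Epsilon wins the head-to-head 7–6.

Epsilon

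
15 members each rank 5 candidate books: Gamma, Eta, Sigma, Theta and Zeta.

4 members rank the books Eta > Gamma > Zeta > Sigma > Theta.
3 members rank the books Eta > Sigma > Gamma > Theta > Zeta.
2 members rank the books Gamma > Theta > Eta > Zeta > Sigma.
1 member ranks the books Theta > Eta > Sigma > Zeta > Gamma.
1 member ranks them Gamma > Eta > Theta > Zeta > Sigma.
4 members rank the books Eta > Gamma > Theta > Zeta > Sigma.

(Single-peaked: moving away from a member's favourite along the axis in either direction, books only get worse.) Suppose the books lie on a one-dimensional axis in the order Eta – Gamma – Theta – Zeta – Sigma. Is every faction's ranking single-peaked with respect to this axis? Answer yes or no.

Axis positions: Eta=1, Gamma=2, Theta=3, Zeta=4, Sigma=5.
Faction 1: ranking walks positions 1-2-4-5-3; Zeta is ranked above Theta even though Theta lies between Zeta and the peak Eta on the axis — preferences dip and rise again. Not single-peaked.
Faction 2: ranking walks positions 1-5-2-3-4; Sigma is ranked above Gamma even though Gamma lies between Sigma and the peak Eta on the axis — preferences dip and rise again. Not single-peaked.
Faction 3 (peak Gamma at position 2): ranking walks positions 2-3-1-4-5, expanding outward from the peak — single-peaked.
Faction 4: ranking walks positions 3-1-5-4-2; Eta is ranked above Gamma even though Gamma lies between Eta and the peak Theta on the axis — preferences dip and rise again. Not single-peaked.
Faction 5 (peak Gamma at position 2): ranking walks positions 2-1-3-4-5, expanding outward from the peak — single-peaked.
Faction 6 (peak Eta at position 1): ranking walks positions 1-2-3-4-5, expanding outward from the peak — single-peaked.
Faction 1 violates single-peakedness, so the profile is not single-peaked on this axis.

no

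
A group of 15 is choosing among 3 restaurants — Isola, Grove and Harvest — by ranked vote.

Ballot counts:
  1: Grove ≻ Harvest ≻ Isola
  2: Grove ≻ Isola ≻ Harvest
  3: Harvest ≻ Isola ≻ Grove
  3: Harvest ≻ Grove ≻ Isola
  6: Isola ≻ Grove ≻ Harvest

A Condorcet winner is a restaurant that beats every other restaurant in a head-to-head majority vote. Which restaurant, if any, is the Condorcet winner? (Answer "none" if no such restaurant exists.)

Check each pair by majority over 15 ballots:
Isola–Grove: Isola 9–6.
Isola–Harvest: Isola 8–7.
Grove–Harvest: Grove 9–6.
Isola wins every pairwise contest, so Isola is the Condorcet winner.

Isola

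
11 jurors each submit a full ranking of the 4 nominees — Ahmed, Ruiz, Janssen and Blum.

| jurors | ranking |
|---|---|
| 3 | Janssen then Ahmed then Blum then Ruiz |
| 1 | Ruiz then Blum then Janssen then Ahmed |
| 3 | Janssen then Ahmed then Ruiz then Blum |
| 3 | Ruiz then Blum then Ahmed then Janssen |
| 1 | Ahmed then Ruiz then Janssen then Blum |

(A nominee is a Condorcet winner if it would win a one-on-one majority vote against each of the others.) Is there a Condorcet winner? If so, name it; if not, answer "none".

Pairwise majorities:
Ahmed vs Ruiz: 3+3+1 = 7 for Ahmed, 4 for Ruiz — Ahmed by 7–4.
Ahmed vs Janssen: Ahmed is ranked higher on 3+1 = 4 ballots, Janssen on 7. Janssen wins 7–4.
Ahmed–Blum: Ahmed 7–4.
Ruiz vs Janssen: 5 to 6, Janssen.
Ruiz vs Blum: 8 to 3, Ruiz.
Janssen vs Blum: Janssen is ranked higher on 3+3+1 = 7 ballots, Blum on 4. Janssen wins 7–4.
Only Janssen has no losses; Janssen is the Condorcet winner.

Janssen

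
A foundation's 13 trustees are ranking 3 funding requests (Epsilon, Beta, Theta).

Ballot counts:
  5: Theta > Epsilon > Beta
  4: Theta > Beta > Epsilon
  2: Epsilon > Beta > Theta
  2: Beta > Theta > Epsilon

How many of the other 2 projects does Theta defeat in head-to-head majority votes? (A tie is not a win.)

2

Theta against each rival (13 reviewers):
Theta vs Epsilon: Theta wins 11–2.
Theta vs Beta: Theta preferred on 5+4 = 9 ballots; Theta wins 9–4.
Theta beats Epsilon, Beta — 2 pairwise wins.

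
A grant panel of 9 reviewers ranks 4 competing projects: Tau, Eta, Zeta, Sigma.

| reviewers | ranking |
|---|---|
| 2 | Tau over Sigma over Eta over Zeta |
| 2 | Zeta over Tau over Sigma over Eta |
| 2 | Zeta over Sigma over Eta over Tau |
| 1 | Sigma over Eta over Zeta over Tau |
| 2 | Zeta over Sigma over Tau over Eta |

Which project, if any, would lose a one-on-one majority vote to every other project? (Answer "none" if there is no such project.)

Head-to-head results (9 reviewers):
Tau vs Eta: 6 to 3, Tau.
Tau–Zeta: Zeta 7–2.
Tau vs Sigma: Tau preferred on 2+2 = 4 ballots; Sigma wins 5–4.
Eta–Zeta: Zeta 6–3.
Eta vs Sigma: Sigma, 9–0.
Zeta vs Sigma: Zeta preferred on 2+2+2 = 6 ballots; Zeta wins 6–3.
Eta loses to every other project — it is the Condorcet loser.

Eta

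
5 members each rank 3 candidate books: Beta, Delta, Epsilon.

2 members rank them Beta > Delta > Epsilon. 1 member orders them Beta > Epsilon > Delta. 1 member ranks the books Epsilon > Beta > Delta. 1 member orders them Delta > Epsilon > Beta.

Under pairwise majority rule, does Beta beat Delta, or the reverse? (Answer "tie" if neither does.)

Beta

Ballots ranking Beta above Delta: 2 + 1 + 1 = 4.
Ballots ranking Delta above Beta: 5 − 4 = 1.
Beta wins the head-to-head 4–1.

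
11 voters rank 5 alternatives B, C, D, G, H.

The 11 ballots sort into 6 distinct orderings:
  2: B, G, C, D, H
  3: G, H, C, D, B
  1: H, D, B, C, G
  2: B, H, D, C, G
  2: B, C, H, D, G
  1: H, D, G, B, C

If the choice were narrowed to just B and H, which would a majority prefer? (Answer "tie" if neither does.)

Ballots ranking B above H: 2 + 2 + 2 = 6.
Ballots ranking H above B: 11 − 6 = 5.
B wins the head-to-head 6–5.

B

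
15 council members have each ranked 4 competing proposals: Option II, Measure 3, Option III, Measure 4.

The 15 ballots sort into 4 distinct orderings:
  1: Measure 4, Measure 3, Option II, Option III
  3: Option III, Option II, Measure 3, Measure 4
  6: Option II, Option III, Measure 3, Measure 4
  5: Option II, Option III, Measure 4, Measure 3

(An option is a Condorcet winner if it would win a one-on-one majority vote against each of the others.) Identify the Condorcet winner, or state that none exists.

Check each pair by majority over 15 ballots:
Option II vs Measure 3: Option II preferred on 3+6+5 = 14 ballots; Option II wins 14–1.
Option II vs Option III: Option II preferred on 1+6+5 = 12 ballots; Option II wins 12–3.
Option II vs Measure 4: Option II is ranked higher on 3+6+5 = 14 ballots, Measure 4 on 1. Option II wins 14–1.
Measure 3 vs Option III: Measure 3 preferred on 1 ballot; Option III wins 14–1.
Measure 3 vs Measure 4: Measure 3 is ranked higher on 3+6 = 9 ballots, Measure 4 on 6. Measure 3 wins 9–6.
Option III vs Measure 4: 3+6+5 = 14 for Option III, 1 for Measure 4 — Option III by 14–1.
Option II wins every pairwise contest, so Option II is the Condorcet winner.

Option II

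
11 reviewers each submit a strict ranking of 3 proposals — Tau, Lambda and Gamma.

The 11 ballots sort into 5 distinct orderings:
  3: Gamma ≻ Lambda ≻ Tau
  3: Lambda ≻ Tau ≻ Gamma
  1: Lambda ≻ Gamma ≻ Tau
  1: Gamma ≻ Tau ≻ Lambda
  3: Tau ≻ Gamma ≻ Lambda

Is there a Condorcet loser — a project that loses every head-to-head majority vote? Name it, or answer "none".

Pairwise majorities:
Tau–Lambda: Lambda 7–4.
Tau vs Gamma: Tau preferred on 3+3 = 6 ballots; Tau wins 6–5.
Lambda vs Gamma: Gamma, 7–4.
Each project has at least one pairwise win (Tau beats Gamma; Lambda beats Tau; Gamma beats Lambda) — no Condorcet loser.

none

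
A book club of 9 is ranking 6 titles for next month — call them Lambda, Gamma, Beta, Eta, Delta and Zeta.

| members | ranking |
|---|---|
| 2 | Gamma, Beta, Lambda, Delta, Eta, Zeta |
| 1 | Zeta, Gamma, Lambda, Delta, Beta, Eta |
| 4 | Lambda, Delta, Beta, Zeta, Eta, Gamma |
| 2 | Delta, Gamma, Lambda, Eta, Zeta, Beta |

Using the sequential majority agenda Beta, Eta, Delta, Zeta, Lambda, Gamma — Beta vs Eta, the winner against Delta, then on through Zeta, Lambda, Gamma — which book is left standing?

Gamma

Round 1: Beta vs Eta — 7–2, Beta advances.
Round 2: Beta vs Delta — 2–7, Delta advances.
Round 3: Delta vs Zeta — 8–1, Delta advances.
Round 4: Delta vs Lambda — 2–7, Lambda advances.
Round 5: Lambda vs Gamma — 4–5, Gamma advances.
The agenda winner is Gamma.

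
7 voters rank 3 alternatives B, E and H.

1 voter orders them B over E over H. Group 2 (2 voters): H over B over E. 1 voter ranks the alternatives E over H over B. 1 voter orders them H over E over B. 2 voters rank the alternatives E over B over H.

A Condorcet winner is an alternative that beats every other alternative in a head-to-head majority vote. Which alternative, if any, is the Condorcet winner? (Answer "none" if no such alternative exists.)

Check each pair by majority over 7 ballots:
B vs E: B is ranked higher on 1+2 = 3 ballots, E on 4. E wins 4–3.
B vs H: 1+2 = 3 for B, 4 for H — H by 4–3.
E vs H: 1+1+2 = 4 for E, 3 for H — E by 4–3.
Only E has no losses; E is the Condorcet winner.

E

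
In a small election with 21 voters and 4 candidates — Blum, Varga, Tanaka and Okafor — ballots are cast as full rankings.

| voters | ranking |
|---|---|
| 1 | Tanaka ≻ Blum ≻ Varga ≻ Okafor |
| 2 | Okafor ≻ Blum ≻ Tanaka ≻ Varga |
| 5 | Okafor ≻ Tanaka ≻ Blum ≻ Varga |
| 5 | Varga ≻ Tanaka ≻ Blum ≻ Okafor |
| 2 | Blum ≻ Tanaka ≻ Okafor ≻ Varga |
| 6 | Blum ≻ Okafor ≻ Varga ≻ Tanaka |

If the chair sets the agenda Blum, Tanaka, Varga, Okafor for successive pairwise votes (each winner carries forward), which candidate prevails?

Okafor

Round 1: Blum vs Tanaka — 10–11, Tanaka advances.
Round 2: Tanaka vs Varga — 10–11, Varga advances.
Round 3: Varga vs Okafor — 6–15, Okafor advances.
Okafor survives the agenda.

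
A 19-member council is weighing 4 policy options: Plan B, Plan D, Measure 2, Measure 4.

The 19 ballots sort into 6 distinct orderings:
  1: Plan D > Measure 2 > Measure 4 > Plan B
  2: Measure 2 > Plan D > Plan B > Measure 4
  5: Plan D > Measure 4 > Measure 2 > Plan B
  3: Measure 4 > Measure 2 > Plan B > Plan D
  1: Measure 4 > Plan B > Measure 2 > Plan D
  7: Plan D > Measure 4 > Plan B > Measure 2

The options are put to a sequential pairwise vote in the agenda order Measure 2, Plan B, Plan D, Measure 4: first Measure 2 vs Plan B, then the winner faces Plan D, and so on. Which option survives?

Plan D

Round 1: Measure 2 vs Plan B — 11–8, Measure 2 advances.
Round 2: Measure 2 vs Plan D — 6–13, Plan D advances.
Round 3: Plan D vs Measure 4 — 15–4, Plan D advances.
Plan D survives the agenda.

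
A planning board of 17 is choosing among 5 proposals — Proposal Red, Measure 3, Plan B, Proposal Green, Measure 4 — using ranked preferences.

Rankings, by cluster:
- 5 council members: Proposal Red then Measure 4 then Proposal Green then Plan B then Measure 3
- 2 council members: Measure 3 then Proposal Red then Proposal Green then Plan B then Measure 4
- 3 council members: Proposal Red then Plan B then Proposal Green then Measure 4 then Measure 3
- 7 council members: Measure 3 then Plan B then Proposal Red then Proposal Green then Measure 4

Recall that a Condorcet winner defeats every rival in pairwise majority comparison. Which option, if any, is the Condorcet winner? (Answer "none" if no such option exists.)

Measure 3

Head-to-head results (17 council members):
Proposal Red vs Measure 3: Measure 3 wins 9–8.
Proposal Red vs Plan B: Proposal Red wins 10–7.
Proposal Red–Proposal Green: Proposal Red 17–0.
Proposal Red vs Measure 4: Proposal Red wins 17–0.
Measure 3 vs Plan B: Measure 3 wins 9–8.
Measure 3–Proposal Green: Measure 3 9–8.
Measure 3–Measure 4: Measure 3 9–8.
Plan B–Proposal Green: Plan B 10–7.
Plan B–Measure 4: Plan B 12–5.
Proposal Green vs Measure 4: Proposal Green wins 12–5.
Measure 3 beats each of Proposal Red, Plan B, Proposal Green, Measure 4 — Measure 3 is the Condorcet winner.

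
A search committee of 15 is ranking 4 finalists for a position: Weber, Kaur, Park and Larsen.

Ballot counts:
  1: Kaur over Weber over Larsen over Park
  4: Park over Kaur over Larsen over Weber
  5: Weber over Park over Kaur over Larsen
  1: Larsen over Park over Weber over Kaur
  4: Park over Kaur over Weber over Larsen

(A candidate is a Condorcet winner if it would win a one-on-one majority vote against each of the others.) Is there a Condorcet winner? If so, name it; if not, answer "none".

Park

Pairwise majorities:
Weber vs Kaur: Kaur wins 9–6.
Weber vs Park: Park, 9–6.
Weber–Larsen: Weber 10–5.
Kaur vs Park: 1 to 14, Park.
Kaur vs Larsen: Kaur preferred on 1+4+5+4 = 14 ballots; Kaur wins 14–1.
Park vs Larsen: Park, 13–2.
Park defeats every rival head-to-head and is the Condorcet winner.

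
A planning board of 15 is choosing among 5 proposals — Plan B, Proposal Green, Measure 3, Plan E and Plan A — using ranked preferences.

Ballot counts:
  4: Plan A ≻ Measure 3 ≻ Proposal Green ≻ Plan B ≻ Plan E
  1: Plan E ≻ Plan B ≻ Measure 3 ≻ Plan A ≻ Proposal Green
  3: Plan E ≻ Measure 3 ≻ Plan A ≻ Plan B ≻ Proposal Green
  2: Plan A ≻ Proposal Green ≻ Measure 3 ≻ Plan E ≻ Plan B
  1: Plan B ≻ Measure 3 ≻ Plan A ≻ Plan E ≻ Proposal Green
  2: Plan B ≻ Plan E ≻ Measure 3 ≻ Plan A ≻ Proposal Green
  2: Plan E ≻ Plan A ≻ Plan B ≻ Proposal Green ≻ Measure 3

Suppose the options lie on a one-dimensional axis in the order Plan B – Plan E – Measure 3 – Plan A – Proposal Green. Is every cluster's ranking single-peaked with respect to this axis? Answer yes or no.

Axis positions: Plan B=1, Plan E=2, Measure 3=3, Plan A=4, Proposal Green=5.
Cluster 1: ranking walks positions 4-3-5-1-2; Plan B is ranked above Plan E even though Plan E lies between Plan B and the peak Plan A on the axis — preferences dip and rise again. Not single-peaked.
Cluster 2 (peak Plan E at position 2): ranking walks positions 2-1-3-4-5, expanding outward from the peak — single-peaked.
Cluster 3 (peak Plan E at position 2): ranking walks positions 2-3-4-1-5, expanding outward from the peak — single-peaked.
Cluster 4 (peak Plan A at position 4): ranking walks positions 4-5-3-2-1, expanding outward from the peak — single-peaked.
Cluster 5: ranking walks positions 1-3-4-2-5; Measure 3 is ranked above Plan E even though Plan E lies between Measure 3 and the peak Plan B on the axis — preferences dip and rise again. Not single-peaked.
Cluster 6 (peak Plan B at position 1): ranking walks positions 1-2-3-4-5, expanding outward from the peak — single-peaked.
Cluster 7: ranking walks positions 2-4-1-5-3; Plan A is ranked above Measure 3 even though Measure 3 lies between Plan A and the peak Plan E on the axis — preferences dip and rise again. Not single-peaked.
Cluster 1 violates single-peakedness, so the profile is not single-peaked on this axis.

no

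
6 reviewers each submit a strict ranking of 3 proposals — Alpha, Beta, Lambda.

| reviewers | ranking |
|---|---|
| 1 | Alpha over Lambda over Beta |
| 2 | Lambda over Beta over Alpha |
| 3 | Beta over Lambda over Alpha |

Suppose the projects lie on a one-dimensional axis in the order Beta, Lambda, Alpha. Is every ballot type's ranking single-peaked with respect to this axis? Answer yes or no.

Axis positions: Beta=1, Lambda=2, Alpha=3.
Ballot type 1 (peak Alpha at position 3): ranking walks positions 3-2-1, expanding outward from the peak — single-peaked.
Ballot type 2 (peak Lambda at position 2): ranking walks positions 2-1-3, expanding outward from the peak — single-peaked.
Ballot type 3 (peak Beta at position 1): ranking walks positions 1-2-3, expanding outward from the peak — single-peaked.
Every ranking is single-peaked on this axis.

yes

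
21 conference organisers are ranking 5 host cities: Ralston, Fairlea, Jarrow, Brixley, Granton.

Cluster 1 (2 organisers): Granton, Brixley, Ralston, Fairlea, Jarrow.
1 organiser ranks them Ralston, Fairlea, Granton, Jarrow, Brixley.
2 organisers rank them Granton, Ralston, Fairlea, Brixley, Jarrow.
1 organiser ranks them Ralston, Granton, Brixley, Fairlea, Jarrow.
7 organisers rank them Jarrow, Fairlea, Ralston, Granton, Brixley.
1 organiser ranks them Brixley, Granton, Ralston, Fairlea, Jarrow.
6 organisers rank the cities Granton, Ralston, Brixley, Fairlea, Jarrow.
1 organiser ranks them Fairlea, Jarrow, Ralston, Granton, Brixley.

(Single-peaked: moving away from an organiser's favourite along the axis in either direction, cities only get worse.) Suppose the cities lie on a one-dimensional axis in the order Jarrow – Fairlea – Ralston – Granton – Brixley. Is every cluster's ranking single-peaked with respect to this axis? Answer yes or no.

yes

Axis positions: Jarrow=1, Fairlea=2, Ralston=3, Granton=4, Brixley=5.
Cluster 1 (peak Granton at position 4): ranking walks positions 4-5-3-2-1, expanding outward from the peak — single-peaked.
Cluster 2 (peak Ralston at position 3): ranking walks positions 3-2-4-1-5, expanding outward from the peak — single-peaked.
Cluster 3 (peak Granton at position 4): ranking walks positions 4-3-2-5-1, expanding outward from the peak — single-peaked.
Cluster 4 (peak Ralston at position 3): ranking walks positions 3-4-5-2-1, expanding outward from the peak — single-peaked.
Cluster 5 (peak Jarrow at position 1): ranking walks positions 1-2-3-4-5, expanding outward from the peak — single-peaked.
Cluster 6 (peak Brixley at position 5): ranking walks positions 5-4-3-2-1, expanding outward from the peak — single-peaked.
Cluster 7 (peak Granton at position 4): ranking walks positions 4-3-5-2-1, expanding outward from the peak — single-peaked.
Cluster 8 (peak Fairlea at position 2): ranking walks positions 2-1-3-4-5, expanding outward from the peak — single-peaked.
Every ranking is single-peaked on this axis.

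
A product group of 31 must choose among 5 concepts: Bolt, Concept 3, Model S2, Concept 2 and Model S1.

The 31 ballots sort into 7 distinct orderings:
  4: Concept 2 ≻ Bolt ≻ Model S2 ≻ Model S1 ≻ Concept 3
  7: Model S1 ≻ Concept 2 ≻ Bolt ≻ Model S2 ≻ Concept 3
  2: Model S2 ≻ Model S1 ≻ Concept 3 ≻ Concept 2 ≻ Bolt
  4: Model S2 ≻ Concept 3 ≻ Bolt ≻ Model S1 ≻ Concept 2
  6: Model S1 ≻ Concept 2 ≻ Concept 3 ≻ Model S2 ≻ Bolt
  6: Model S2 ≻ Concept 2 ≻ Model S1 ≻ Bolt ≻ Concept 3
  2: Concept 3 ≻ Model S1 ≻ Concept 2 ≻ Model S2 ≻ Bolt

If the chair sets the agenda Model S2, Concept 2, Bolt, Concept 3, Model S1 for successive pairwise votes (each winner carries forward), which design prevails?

Model S1

Round 1: Model S2 vs Concept 2 — 12–19, Concept 2 advances.
Round 2: Concept 2 vs Bolt — 27–4, Concept 2 advances.
Round 3: Concept 2 vs Concept 3 — 23–8, Concept 2 advances.
Round 4: Concept 2 vs Model S1 — 10–21, Model S1 advances.
Model S1 survives the agenda.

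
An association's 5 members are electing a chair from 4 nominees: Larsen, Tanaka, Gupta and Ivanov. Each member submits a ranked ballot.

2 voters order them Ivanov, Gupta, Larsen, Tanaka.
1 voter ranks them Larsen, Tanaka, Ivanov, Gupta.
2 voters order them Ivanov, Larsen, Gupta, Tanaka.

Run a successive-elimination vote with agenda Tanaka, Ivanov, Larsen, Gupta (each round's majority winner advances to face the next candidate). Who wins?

Ivanov

Round 1: Tanaka vs Ivanov — 1–4, Ivanov advances.
Round 2: Ivanov vs Larsen — 4–1, Ivanov advances.
Round 3: Ivanov vs Gupta — 5–0, Ivanov advances.
Ivanov survives the agenda.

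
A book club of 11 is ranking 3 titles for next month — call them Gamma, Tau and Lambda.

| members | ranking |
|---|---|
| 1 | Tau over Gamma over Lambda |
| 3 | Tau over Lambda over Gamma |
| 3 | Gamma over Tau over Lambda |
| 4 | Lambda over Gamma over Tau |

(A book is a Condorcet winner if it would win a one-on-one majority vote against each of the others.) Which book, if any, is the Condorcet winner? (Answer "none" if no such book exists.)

Check each pair by majority over 11 ballots:
Gamma vs Tau: Gamma, 7–4.
Gamma vs Lambda: Lambda wins 7–4.
Tau vs Lambda: Tau, 7–4.
Every book loses at least once (Gamma loses to Lambda; Tau loses to Gamma; Lambda loses to Tau). The majority relation contains the cycle Gamma > Tau > Lambda > Gamma, so there is no Condorcet winner.

none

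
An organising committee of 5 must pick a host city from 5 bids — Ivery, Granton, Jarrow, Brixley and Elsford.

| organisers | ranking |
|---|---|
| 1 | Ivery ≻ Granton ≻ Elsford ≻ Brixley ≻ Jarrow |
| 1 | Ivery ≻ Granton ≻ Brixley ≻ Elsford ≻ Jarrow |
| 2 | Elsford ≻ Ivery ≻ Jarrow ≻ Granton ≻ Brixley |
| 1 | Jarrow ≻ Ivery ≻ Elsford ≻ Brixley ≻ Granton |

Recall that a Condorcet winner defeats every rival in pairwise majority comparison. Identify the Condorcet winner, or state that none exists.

Pairwise majorities:
Ivery vs Granton: Ivery is ranked higher on 1+1+2+1 = 5 ballots, Granton on 0. Ivery wins 5–0.
Ivery vs Jarrow: Ivery preferred on 1+1+2 = 4 ballots; Ivery wins 4–1.
Ivery vs Brixley: Ivery preferred on 1+1+2+1 = 5 ballots; Ivery wins 5–0.
Ivery vs Elsford: Ivery preferred on 1+1+1 = 3 ballots; Ivery wins 3–2.
Granton vs Jarrow: Granton preferred on 1+1 = 2 ballots; Jarrow wins 3–2.
Granton vs Brixley: Granton is ranked higher on 1+1+2 = 4 ballots, Brixley on 1. Granton wins 4–1.
Granton vs Elsford: Granton preferred on 1+1 = 2 ballots; Elsford wins 3–2.
Jarrow vs Brixley: Jarrow is ranked higher on 2+1 = 3 ballots, Brixley on 2. Jarrow wins 3–2.
Jarrow vs Elsford: Jarrow preferred on 1 ballot; Elsford wins 4–1.
Brixley vs Elsford: 1 for Brixley, 4 for Elsford — Elsford by 4–1.
Only Ivery has no losses; Ivery is the Condorcet winner.

Ivery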